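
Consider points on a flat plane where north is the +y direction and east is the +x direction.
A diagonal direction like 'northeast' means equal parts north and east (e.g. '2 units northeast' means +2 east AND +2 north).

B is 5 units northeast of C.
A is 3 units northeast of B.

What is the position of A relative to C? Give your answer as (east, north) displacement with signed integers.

Answer: A is at (east=8, north=8) relative to C.

Derivation:
Place C at the origin (east=0, north=0).
  B is 5 units northeast of C: delta (east=+5, north=+5); B at (east=5, north=5).
  A is 3 units northeast of B: delta (east=+3, north=+3); A at (east=8, north=8).
Therefore A relative to C: (east=8, north=8).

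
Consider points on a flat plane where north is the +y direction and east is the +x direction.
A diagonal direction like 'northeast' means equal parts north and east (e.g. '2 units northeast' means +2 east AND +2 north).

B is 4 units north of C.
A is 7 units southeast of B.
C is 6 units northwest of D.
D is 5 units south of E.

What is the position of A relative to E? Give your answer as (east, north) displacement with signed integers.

Place E at the origin (east=0, north=0).
  D is 5 units south of E: delta (east=+0, north=-5); D at (east=0, north=-5).
  C is 6 units northwest of D: delta (east=-6, north=+6); C at (east=-6, north=1).
  B is 4 units north of C: delta (east=+0, north=+4); B at (east=-6, north=5).
  A is 7 units southeast of B: delta (east=+7, north=-7); A at (east=1, north=-2).
Therefore A relative to E: (east=1, north=-2).

Answer: A is at (east=1, north=-2) relative to E.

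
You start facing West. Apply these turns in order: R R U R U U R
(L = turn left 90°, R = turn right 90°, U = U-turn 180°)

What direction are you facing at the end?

Answer: Final heading: East

Derivation:
Start: West
  R (right (90° clockwise)) -> North
  R (right (90° clockwise)) -> East
  U (U-turn (180°)) -> West
  R (right (90° clockwise)) -> North
  U (U-turn (180°)) -> South
  U (U-turn (180°)) -> North
  R (right (90° clockwise)) -> East
Final: East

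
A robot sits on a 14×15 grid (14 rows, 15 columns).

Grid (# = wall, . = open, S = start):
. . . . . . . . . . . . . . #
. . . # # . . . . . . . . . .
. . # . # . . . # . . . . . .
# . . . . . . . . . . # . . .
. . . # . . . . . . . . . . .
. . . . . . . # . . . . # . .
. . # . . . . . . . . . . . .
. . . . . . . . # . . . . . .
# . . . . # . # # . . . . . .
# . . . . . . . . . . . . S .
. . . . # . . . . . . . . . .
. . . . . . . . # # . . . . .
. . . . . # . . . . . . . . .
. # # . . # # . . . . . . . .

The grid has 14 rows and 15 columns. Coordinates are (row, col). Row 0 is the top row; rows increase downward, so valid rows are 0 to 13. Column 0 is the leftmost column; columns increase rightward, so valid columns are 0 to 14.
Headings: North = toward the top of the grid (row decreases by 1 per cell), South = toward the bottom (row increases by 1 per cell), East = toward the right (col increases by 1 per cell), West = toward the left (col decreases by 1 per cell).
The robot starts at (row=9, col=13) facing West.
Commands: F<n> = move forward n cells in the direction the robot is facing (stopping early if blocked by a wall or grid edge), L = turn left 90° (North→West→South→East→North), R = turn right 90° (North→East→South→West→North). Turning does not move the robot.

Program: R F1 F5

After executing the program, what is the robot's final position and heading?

Start: (row=9, col=13), facing West
  R: turn right, now facing North
  F1: move forward 1, now at (row=8, col=13)
  F5: move forward 5, now at (row=3, col=13)
Final: (row=3, col=13), facing North

Answer: Final position: (row=3, col=13), facing North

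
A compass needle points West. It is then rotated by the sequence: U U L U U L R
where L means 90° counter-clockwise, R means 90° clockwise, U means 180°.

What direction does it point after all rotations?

Answer: Final heading: South

Derivation:
Start: West
  U (U-turn (180°)) -> East
  U (U-turn (180°)) -> West
  L (left (90° counter-clockwise)) -> South
  U (U-turn (180°)) -> North
  U (U-turn (180°)) -> South
  L (left (90° counter-clockwise)) -> East
  R (right (90° clockwise)) -> South
Final: South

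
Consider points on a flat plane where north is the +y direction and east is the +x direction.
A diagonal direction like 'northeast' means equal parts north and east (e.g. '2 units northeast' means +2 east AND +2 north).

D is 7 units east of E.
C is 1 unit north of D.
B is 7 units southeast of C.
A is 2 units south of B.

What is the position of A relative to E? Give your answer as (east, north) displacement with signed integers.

Place E at the origin (east=0, north=0).
  D is 7 units east of E: delta (east=+7, north=+0); D at (east=7, north=0).
  C is 1 unit north of D: delta (east=+0, north=+1); C at (east=7, north=1).
  B is 7 units southeast of C: delta (east=+7, north=-7); B at (east=14, north=-6).
  A is 2 units south of B: delta (east=+0, north=-2); A at (east=14, north=-8).
Therefore A relative to E: (east=14, north=-8).

Answer: A is at (east=14, north=-8) relative to E.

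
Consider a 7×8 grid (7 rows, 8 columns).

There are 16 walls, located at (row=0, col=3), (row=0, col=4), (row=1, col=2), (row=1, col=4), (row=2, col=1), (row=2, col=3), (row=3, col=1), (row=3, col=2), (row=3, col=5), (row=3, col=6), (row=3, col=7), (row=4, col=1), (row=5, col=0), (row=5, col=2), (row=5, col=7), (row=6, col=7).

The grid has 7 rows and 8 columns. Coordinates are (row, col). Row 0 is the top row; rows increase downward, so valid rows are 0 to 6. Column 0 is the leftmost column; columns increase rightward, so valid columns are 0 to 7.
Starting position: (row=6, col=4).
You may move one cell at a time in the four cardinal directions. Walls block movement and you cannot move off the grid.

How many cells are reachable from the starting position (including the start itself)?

BFS flood-fill from (row=6, col=4):
  Distance 0: (row=6, col=4)
  Distance 1: (row=5, col=4), (row=6, col=3), (row=6, col=5)
  Distance 2: (row=4, col=4), (row=5, col=3), (row=5, col=5), (row=6, col=2), (row=6, col=6)
  Distance 3: (row=3, col=4), (row=4, col=3), (row=4, col=5), (row=5, col=6), (row=6, col=1)
  Distance 4: (row=2, col=4), (row=3, col=3), (row=4, col=2), (row=4, col=6), (row=5, col=1), (row=6, col=0)
  Distance 5: (row=2, col=5), (row=4, col=7)
  Distance 6: (row=1, col=5), (row=2, col=6)
  Distance 7: (row=0, col=5), (row=1, col=6), (row=2, col=7)
  Distance 8: (row=0, col=6), (row=1, col=7)
  Distance 9: (row=0, col=7)
Total reachable: 30 (grid has 40 open cells total)

Answer: Reachable cells: 30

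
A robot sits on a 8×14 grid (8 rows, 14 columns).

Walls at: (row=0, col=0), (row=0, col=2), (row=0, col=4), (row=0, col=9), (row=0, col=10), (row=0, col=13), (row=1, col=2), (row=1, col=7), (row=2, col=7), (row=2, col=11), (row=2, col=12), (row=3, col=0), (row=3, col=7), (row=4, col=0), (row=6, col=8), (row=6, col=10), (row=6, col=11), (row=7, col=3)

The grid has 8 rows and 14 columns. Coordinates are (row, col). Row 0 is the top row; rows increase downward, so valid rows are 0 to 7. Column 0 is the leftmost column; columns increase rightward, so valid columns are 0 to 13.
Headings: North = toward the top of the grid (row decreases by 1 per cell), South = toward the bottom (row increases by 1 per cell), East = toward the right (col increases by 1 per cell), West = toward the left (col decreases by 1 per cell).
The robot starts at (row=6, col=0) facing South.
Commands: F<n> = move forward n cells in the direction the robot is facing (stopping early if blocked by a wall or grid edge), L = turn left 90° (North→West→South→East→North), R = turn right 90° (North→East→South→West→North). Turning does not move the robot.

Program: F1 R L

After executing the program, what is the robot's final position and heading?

Answer: Final position: (row=7, col=0), facing South

Derivation:
Start: (row=6, col=0), facing South
  F1: move forward 1, now at (row=7, col=0)
  R: turn right, now facing West
  L: turn left, now facing South
Final: (row=7, col=0), facing South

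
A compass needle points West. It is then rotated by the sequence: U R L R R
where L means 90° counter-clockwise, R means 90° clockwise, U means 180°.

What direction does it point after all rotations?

Answer: Final heading: West

Derivation:
Start: West
  U (U-turn (180°)) -> East
  R (right (90° clockwise)) -> South
  L (left (90° counter-clockwise)) -> East
  R (right (90° clockwise)) -> South
  R (right (90° clockwise)) -> West
Final: West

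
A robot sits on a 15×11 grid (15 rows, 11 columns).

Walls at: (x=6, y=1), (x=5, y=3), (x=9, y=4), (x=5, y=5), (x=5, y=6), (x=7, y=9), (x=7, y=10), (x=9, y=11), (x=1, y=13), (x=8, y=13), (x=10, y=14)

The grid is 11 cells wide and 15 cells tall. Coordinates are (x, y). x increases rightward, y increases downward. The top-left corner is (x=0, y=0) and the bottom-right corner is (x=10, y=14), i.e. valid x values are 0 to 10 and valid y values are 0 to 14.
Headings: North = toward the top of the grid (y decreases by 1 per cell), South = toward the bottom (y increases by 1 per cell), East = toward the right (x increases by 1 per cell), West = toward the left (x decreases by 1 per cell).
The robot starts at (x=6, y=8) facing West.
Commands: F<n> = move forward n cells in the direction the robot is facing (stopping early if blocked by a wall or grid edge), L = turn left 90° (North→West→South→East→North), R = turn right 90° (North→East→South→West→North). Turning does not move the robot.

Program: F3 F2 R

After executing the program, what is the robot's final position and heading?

Answer: Final position: (x=1, y=8), facing North

Derivation:
Start: (x=6, y=8), facing West
  F3: move forward 3, now at (x=3, y=8)
  F2: move forward 2, now at (x=1, y=8)
  R: turn right, now facing North
Final: (x=1, y=8), facing North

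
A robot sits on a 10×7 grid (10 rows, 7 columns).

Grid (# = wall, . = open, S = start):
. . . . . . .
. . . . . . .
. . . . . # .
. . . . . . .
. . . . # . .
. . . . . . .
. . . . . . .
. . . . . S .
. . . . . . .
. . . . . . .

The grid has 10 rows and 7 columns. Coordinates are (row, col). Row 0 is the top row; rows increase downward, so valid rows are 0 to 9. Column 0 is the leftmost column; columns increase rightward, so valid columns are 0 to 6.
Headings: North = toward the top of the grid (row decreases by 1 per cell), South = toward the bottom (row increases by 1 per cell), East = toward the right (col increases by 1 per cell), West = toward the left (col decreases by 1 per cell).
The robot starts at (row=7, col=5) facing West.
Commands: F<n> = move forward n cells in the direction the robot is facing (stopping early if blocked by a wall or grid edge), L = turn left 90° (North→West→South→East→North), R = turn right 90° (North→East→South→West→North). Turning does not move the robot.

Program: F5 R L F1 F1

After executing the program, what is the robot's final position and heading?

Start: (row=7, col=5), facing West
  F5: move forward 5, now at (row=7, col=0)
  R: turn right, now facing North
  L: turn left, now facing West
  F1: move forward 0/1 (blocked), now at (row=7, col=0)
  F1: move forward 0/1 (blocked), now at (row=7, col=0)
Final: (row=7, col=0), facing West

Answer: Final position: (row=7, col=0), facing West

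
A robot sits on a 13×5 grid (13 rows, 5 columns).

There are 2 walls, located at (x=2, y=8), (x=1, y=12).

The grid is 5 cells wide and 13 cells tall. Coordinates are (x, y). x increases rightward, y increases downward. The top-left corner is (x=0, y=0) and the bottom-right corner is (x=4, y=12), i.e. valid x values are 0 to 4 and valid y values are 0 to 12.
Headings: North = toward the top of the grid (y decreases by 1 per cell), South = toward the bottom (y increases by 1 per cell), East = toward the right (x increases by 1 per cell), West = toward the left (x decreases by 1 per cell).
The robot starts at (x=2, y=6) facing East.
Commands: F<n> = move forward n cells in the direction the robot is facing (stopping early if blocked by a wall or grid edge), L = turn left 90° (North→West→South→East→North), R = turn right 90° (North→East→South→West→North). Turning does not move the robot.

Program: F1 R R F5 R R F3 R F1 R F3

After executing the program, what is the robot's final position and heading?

Start: (x=2, y=6), facing East
  F1: move forward 1, now at (x=3, y=6)
  R: turn right, now facing South
  R: turn right, now facing West
  F5: move forward 3/5 (blocked), now at (x=0, y=6)
  R: turn right, now facing North
  R: turn right, now facing East
  F3: move forward 3, now at (x=3, y=6)
  R: turn right, now facing South
  F1: move forward 1, now at (x=3, y=7)
  R: turn right, now facing West
  F3: move forward 3, now at (x=0, y=7)
Final: (x=0, y=7), facing West

Answer: Final position: (x=0, y=7), facing West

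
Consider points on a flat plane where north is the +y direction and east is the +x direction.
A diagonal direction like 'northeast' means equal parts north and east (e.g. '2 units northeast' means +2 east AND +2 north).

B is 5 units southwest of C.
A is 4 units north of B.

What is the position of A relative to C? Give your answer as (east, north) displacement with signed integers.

Place C at the origin (east=0, north=0).
  B is 5 units southwest of C: delta (east=-5, north=-5); B at (east=-5, north=-5).
  A is 4 units north of B: delta (east=+0, north=+4); A at (east=-5, north=-1).
Therefore A relative to C: (east=-5, north=-1).

Answer: A is at (east=-5, north=-1) relative to C.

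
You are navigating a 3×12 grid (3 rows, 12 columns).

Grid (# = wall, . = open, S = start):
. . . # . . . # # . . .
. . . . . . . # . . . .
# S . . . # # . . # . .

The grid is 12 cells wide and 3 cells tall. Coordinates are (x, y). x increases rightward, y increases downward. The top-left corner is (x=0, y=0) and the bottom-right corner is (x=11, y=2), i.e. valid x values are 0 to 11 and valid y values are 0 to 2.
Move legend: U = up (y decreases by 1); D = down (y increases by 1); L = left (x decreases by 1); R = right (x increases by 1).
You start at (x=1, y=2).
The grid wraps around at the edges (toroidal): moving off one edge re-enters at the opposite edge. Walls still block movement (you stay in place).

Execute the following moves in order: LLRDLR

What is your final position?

Answer: Final position: (x=2, y=0)

Derivation:
Start: (x=1, y=2)
  L (left): blocked, stay at (x=1, y=2)
  L (left): blocked, stay at (x=1, y=2)
  R (right): (x=1, y=2) -> (x=2, y=2)
  D (down): (x=2, y=2) -> (x=2, y=0)
  L (left): (x=2, y=0) -> (x=1, y=0)
  R (right): (x=1, y=0) -> (x=2, y=0)
Final: (x=2, y=0)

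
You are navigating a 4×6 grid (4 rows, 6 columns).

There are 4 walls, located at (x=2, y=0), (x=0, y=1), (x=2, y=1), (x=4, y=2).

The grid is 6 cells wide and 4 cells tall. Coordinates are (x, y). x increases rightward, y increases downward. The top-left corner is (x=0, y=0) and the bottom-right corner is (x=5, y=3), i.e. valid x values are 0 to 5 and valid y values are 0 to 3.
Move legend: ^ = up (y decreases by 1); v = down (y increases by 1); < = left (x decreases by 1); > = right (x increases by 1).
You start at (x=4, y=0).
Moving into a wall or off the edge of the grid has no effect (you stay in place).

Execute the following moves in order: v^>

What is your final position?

Answer: Final position: (x=5, y=0)

Derivation:
Start: (x=4, y=0)
  v (down): (x=4, y=0) -> (x=4, y=1)
  ^ (up): (x=4, y=1) -> (x=4, y=0)
  > (right): (x=4, y=0) -> (x=5, y=0)
Final: (x=5, y=0)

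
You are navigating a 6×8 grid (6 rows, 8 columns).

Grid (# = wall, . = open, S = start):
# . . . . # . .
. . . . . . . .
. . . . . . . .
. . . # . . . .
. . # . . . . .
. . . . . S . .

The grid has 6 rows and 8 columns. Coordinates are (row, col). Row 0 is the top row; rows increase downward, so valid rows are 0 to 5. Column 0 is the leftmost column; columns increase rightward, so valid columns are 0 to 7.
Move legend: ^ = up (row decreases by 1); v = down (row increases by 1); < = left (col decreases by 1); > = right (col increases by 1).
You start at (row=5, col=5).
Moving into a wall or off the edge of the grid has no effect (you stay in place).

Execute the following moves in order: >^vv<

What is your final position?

Answer: Final position: (row=5, col=5)

Derivation:
Start: (row=5, col=5)
  > (right): (row=5, col=5) -> (row=5, col=6)
  ^ (up): (row=5, col=6) -> (row=4, col=6)
  v (down): (row=4, col=6) -> (row=5, col=6)
  v (down): blocked, stay at (row=5, col=6)
  < (left): (row=5, col=6) -> (row=5, col=5)
Final: (row=5, col=5)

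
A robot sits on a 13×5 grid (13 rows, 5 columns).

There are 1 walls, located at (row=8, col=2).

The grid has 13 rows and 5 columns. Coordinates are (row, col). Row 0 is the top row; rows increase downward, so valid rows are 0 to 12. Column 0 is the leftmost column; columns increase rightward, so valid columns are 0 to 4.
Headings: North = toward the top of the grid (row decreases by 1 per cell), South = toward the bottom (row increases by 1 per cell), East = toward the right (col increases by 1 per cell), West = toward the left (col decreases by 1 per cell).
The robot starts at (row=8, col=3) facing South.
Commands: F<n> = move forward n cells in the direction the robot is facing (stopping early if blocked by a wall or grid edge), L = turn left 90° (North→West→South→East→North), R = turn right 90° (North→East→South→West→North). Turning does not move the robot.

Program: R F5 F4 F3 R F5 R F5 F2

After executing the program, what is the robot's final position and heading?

Answer: Final position: (row=3, col=4), facing East

Derivation:
Start: (row=8, col=3), facing South
  R: turn right, now facing West
  F5: move forward 0/5 (blocked), now at (row=8, col=3)
  F4: move forward 0/4 (blocked), now at (row=8, col=3)
  F3: move forward 0/3 (blocked), now at (row=8, col=3)
  R: turn right, now facing North
  F5: move forward 5, now at (row=3, col=3)
  R: turn right, now facing East
  F5: move forward 1/5 (blocked), now at (row=3, col=4)
  F2: move forward 0/2 (blocked), now at (row=3, col=4)
Final: (row=3, col=4), facing East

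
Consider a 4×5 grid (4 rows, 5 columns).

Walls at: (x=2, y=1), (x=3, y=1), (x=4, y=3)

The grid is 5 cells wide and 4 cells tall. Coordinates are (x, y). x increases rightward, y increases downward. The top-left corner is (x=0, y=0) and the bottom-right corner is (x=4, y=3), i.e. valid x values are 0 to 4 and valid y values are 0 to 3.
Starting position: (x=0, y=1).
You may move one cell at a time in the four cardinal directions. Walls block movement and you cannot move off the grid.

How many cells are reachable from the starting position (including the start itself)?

Answer: Reachable cells: 17

Derivation:
BFS flood-fill from (x=0, y=1):
  Distance 0: (x=0, y=1)
  Distance 1: (x=0, y=0), (x=1, y=1), (x=0, y=2)
  Distance 2: (x=1, y=0), (x=1, y=2), (x=0, y=3)
  Distance 3: (x=2, y=0), (x=2, y=2), (x=1, y=3)
  Distance 4: (x=3, y=0), (x=3, y=2), (x=2, y=3)
  Distance 5: (x=4, y=0), (x=4, y=2), (x=3, y=3)
  Distance 6: (x=4, y=1)
Total reachable: 17 (grid has 17 open cells total)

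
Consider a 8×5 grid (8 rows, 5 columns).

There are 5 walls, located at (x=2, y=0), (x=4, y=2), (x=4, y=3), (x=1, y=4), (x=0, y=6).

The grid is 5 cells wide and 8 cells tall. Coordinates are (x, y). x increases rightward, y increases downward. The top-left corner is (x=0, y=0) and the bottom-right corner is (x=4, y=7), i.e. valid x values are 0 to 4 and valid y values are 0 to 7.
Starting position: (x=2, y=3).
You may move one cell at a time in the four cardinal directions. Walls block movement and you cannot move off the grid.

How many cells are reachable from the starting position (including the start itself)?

Answer: Reachable cells: 35

Derivation:
BFS flood-fill from (x=2, y=3):
  Distance 0: (x=2, y=3)
  Distance 1: (x=2, y=2), (x=1, y=3), (x=3, y=3), (x=2, y=4)
  Distance 2: (x=2, y=1), (x=1, y=2), (x=3, y=2), (x=0, y=3), (x=3, y=4), (x=2, y=5)
  Distance 3: (x=1, y=1), (x=3, y=1), (x=0, y=2), (x=0, y=4), (x=4, y=4), (x=1, y=5), (x=3, y=5), (x=2, y=6)
  Distance 4: (x=1, y=0), (x=3, y=0), (x=0, y=1), (x=4, y=1), (x=0, y=5), (x=4, y=5), (x=1, y=6), (x=3, y=6), (x=2, y=7)
  Distance 5: (x=0, y=0), (x=4, y=0), (x=4, y=6), (x=1, y=7), (x=3, y=7)
  Distance 6: (x=0, y=7), (x=4, y=7)
Total reachable: 35 (grid has 35 open cells total)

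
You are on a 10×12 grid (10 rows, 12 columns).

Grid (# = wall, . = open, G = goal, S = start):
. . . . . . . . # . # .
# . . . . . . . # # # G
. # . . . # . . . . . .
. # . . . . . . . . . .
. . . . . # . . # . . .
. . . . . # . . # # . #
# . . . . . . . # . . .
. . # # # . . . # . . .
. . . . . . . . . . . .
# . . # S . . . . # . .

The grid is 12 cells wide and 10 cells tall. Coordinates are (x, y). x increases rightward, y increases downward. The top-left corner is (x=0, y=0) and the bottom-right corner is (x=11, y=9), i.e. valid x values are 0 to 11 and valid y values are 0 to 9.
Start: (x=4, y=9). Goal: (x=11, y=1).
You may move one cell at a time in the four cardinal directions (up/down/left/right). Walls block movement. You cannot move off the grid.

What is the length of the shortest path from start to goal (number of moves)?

BFS from (x=4, y=9) until reaching (x=11, y=1):
  Distance 0: (x=4, y=9)
  Distance 1: (x=4, y=8), (x=5, y=9)
  Distance 2: (x=3, y=8), (x=5, y=8), (x=6, y=9)
  Distance 3: (x=5, y=7), (x=2, y=8), (x=6, y=8), (x=7, y=9)
  Distance 4: (x=5, y=6), (x=6, y=7), (x=1, y=8), (x=7, y=8), (x=2, y=9), (x=8, y=9)
  Distance 5: (x=4, y=6), (x=6, y=6), (x=1, y=7), (x=7, y=7), (x=0, y=8), (x=8, y=8), (x=1, y=9)
  Distance 6: (x=4, y=5), (x=6, y=5), (x=1, y=6), (x=3, y=6), (x=7, y=6), (x=0, y=7), (x=9, y=8)
  Distance 7: (x=4, y=4), (x=6, y=4), (x=1, y=5), (x=3, y=5), (x=7, y=5), (x=2, y=6), (x=9, y=7), (x=10, y=8)
  Distance 8: (x=4, y=3), (x=6, y=3), (x=1, y=4), (x=3, y=4), (x=7, y=4), (x=0, y=5), (x=2, y=5), (x=9, y=6), (x=10, y=7), (x=11, y=8), (x=10, y=9)
  Distance 9: (x=4, y=2), (x=6, y=2), (x=3, y=3), (x=5, y=3), (x=7, y=3), (x=0, y=4), (x=2, y=4), (x=10, y=6), (x=11, y=7), (x=11, y=9)
  Distance 10: (x=4, y=1), (x=6, y=1), (x=3, y=2), (x=7, y=2), (x=0, y=3), (x=2, y=3), (x=8, y=3), (x=10, y=5), (x=11, y=6)
  Distance 11: (x=4, y=0), (x=6, y=0), (x=3, y=1), (x=5, y=1), (x=7, y=1), (x=0, y=2), (x=2, y=2), (x=8, y=2), (x=9, y=3), (x=10, y=4)
  Distance 12: (x=3, y=0), (x=5, y=0), (x=7, y=0), (x=2, y=1), (x=9, y=2), (x=10, y=3), (x=9, y=4), (x=11, y=4)
  Distance 13: (x=2, y=0), (x=1, y=1), (x=10, y=2), (x=11, y=3)
  Distance 14: (x=1, y=0), (x=11, y=2)
  Distance 15: (x=0, y=0), (x=11, y=1)  <- goal reached here
One shortest path (15 moves): (x=4, y=9) -> (x=5, y=9) -> (x=6, y=9) -> (x=7, y=9) -> (x=8, y=9) -> (x=8, y=8) -> (x=9, y=8) -> (x=10, y=8) -> (x=10, y=7) -> (x=10, y=6) -> (x=10, y=5) -> (x=10, y=4) -> (x=11, y=4) -> (x=11, y=3) -> (x=11, y=2) -> (x=11, y=1)

Answer: Shortest path length: 15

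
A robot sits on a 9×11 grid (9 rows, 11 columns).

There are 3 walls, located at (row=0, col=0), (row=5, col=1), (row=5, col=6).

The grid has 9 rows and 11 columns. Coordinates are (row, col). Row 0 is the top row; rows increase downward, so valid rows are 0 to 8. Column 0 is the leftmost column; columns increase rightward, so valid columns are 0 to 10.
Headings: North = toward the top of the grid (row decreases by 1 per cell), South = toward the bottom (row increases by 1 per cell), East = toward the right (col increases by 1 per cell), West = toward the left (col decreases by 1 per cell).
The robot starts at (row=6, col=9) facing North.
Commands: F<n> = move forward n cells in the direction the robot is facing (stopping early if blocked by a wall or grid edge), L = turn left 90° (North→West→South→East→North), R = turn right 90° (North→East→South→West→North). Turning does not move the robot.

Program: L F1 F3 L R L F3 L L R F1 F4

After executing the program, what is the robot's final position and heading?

Start: (row=6, col=9), facing North
  L: turn left, now facing West
  F1: move forward 1, now at (row=6, col=8)
  F3: move forward 3, now at (row=6, col=5)
  L: turn left, now facing South
  R: turn right, now facing West
  L: turn left, now facing South
  F3: move forward 2/3 (blocked), now at (row=8, col=5)
  L: turn left, now facing East
  L: turn left, now facing North
  R: turn right, now facing East
  F1: move forward 1, now at (row=8, col=6)
  F4: move forward 4, now at (row=8, col=10)
Final: (row=8, col=10), facing East

Answer: Final position: (row=8, col=10), facing East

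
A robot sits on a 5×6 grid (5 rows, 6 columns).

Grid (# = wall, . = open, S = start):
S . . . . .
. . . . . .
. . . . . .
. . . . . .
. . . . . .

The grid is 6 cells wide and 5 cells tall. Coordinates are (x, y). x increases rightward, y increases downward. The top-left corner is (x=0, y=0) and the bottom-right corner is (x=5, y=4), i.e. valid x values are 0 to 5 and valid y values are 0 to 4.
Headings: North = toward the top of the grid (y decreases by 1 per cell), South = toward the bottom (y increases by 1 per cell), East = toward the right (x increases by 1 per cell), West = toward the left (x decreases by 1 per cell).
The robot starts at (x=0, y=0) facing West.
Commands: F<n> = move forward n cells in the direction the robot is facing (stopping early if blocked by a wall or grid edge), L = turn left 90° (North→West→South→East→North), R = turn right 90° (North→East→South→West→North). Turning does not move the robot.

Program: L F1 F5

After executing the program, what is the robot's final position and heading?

Answer: Final position: (x=0, y=4), facing South

Derivation:
Start: (x=0, y=0), facing West
  L: turn left, now facing South
  F1: move forward 1, now at (x=0, y=1)
  F5: move forward 3/5 (blocked), now at (x=0, y=4)
Final: (x=0, y=4), facing South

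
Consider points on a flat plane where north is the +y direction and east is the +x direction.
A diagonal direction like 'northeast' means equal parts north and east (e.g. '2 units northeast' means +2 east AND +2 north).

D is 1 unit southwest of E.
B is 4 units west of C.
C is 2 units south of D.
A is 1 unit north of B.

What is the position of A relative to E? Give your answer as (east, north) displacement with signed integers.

Answer: A is at (east=-5, north=-2) relative to E.

Derivation:
Place E at the origin (east=0, north=0).
  D is 1 unit southwest of E: delta (east=-1, north=-1); D at (east=-1, north=-1).
  C is 2 units south of D: delta (east=+0, north=-2); C at (east=-1, north=-3).
  B is 4 units west of C: delta (east=-4, north=+0); B at (east=-5, north=-3).
  A is 1 unit north of B: delta (east=+0, north=+1); A at (east=-5, north=-2).
Therefore A relative to E: (east=-5, north=-2).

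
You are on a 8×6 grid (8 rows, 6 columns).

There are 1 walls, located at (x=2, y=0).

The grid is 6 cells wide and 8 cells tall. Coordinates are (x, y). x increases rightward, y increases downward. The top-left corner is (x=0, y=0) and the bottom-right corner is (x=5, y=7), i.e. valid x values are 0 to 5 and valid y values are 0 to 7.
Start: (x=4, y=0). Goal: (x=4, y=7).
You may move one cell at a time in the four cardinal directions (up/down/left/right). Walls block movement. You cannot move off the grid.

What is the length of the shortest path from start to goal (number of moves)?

Answer: Shortest path length: 7

Derivation:
BFS from (x=4, y=0) until reaching (x=4, y=7):
  Distance 0: (x=4, y=0)
  Distance 1: (x=3, y=0), (x=5, y=0), (x=4, y=1)
  Distance 2: (x=3, y=1), (x=5, y=1), (x=4, y=2)
  Distance 3: (x=2, y=1), (x=3, y=2), (x=5, y=2), (x=4, y=3)
  Distance 4: (x=1, y=1), (x=2, y=2), (x=3, y=3), (x=5, y=3), (x=4, y=4)
  Distance 5: (x=1, y=0), (x=0, y=1), (x=1, y=2), (x=2, y=3), (x=3, y=4), (x=5, y=4), (x=4, y=5)
  Distance 6: (x=0, y=0), (x=0, y=2), (x=1, y=3), (x=2, y=4), (x=3, y=5), (x=5, y=5), (x=4, y=6)
  Distance 7: (x=0, y=3), (x=1, y=4), (x=2, y=5), (x=3, y=6), (x=5, y=6), (x=4, y=7)  <- goal reached here
One shortest path (7 moves): (x=4, y=0) -> (x=4, y=1) -> (x=4, y=2) -> (x=4, y=3) -> (x=4, y=4) -> (x=4, y=5) -> (x=4, y=6) -> (x=4, y=7)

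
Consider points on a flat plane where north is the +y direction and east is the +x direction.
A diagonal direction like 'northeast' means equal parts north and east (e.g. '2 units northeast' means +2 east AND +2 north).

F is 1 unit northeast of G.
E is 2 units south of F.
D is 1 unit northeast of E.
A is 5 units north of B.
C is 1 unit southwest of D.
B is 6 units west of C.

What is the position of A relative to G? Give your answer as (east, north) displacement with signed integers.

Answer: A is at (east=-5, north=4) relative to G.

Derivation:
Place G at the origin (east=0, north=0).
  F is 1 unit northeast of G: delta (east=+1, north=+1); F at (east=1, north=1).
  E is 2 units south of F: delta (east=+0, north=-2); E at (east=1, north=-1).
  D is 1 unit northeast of E: delta (east=+1, north=+1); D at (east=2, north=0).
  C is 1 unit southwest of D: delta (east=-1, north=-1); C at (east=1, north=-1).
  B is 6 units west of C: delta (east=-6, north=+0); B at (east=-5, north=-1).
  A is 5 units north of B: delta (east=+0, north=+5); A at (east=-5, north=4).
Therefore A relative to G: (east=-5, north=4).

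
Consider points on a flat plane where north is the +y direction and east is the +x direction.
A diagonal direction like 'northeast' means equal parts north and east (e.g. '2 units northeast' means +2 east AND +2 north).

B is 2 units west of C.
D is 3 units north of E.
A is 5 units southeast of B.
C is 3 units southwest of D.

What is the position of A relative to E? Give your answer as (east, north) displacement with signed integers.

Answer: A is at (east=0, north=-5) relative to E.

Derivation:
Place E at the origin (east=0, north=0).
  D is 3 units north of E: delta (east=+0, north=+3); D at (east=0, north=3).
  C is 3 units southwest of D: delta (east=-3, north=-3); C at (east=-3, north=0).
  B is 2 units west of C: delta (east=-2, north=+0); B at (east=-5, north=0).
  A is 5 units southeast of B: delta (east=+5, north=-5); A at (east=0, north=-5).
Therefore A relative to E: (east=0, north=-5).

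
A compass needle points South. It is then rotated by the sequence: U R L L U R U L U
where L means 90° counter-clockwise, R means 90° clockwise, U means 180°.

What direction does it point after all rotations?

Start: South
  U (U-turn (180°)) -> North
  R (right (90° clockwise)) -> East
  L (left (90° counter-clockwise)) -> North
  L (left (90° counter-clockwise)) -> West
  U (U-turn (180°)) -> East
  R (right (90° clockwise)) -> South
  U (U-turn (180°)) -> North
  L (left (90° counter-clockwise)) -> West
  U (U-turn (180°)) -> East
Final: East

Answer: Final heading: East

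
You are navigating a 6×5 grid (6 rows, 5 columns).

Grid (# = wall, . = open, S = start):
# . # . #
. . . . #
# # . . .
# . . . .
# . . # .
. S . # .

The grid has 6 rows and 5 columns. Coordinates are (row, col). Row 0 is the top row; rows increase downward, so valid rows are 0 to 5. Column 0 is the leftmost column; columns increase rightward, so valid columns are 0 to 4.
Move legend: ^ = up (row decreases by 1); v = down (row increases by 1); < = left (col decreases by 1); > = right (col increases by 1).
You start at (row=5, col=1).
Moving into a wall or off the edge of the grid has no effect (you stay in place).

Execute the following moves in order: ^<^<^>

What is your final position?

Start: (row=5, col=1)
  ^ (up): (row=5, col=1) -> (row=4, col=1)
  < (left): blocked, stay at (row=4, col=1)
  ^ (up): (row=4, col=1) -> (row=3, col=1)
  < (left): blocked, stay at (row=3, col=1)
  ^ (up): blocked, stay at (row=3, col=1)
  > (right): (row=3, col=1) -> (row=3, col=2)
Final: (row=3, col=2)

Answer: Final position: (row=3, col=2)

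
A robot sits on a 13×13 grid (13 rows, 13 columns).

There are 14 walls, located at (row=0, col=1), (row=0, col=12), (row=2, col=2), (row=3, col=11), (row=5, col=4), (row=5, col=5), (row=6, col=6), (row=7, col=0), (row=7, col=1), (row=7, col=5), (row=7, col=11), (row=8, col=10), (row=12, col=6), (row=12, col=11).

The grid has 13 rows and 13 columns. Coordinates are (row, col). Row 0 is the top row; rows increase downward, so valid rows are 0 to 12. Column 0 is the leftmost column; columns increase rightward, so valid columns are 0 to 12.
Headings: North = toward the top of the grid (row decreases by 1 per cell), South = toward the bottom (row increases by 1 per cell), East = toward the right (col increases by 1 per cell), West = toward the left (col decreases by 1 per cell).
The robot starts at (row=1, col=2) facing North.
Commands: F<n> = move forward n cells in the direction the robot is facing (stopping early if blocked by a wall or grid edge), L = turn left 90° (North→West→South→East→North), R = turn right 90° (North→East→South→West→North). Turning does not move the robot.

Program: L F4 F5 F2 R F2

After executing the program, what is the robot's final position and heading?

Answer: Final position: (row=0, col=0), facing North

Derivation:
Start: (row=1, col=2), facing North
  L: turn left, now facing West
  F4: move forward 2/4 (blocked), now at (row=1, col=0)
  F5: move forward 0/5 (blocked), now at (row=1, col=0)
  F2: move forward 0/2 (blocked), now at (row=1, col=0)
  R: turn right, now facing North
  F2: move forward 1/2 (blocked), now at (row=0, col=0)
Final: (row=0, col=0), facing North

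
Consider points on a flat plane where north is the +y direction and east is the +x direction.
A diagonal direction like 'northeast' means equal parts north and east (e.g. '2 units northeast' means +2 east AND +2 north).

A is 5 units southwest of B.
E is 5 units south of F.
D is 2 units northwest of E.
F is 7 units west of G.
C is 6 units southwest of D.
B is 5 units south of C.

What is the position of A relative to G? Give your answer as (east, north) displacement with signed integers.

Answer: A is at (east=-20, north=-19) relative to G.

Derivation:
Place G at the origin (east=0, north=0).
  F is 7 units west of G: delta (east=-7, north=+0); F at (east=-7, north=0).
  E is 5 units south of F: delta (east=+0, north=-5); E at (east=-7, north=-5).
  D is 2 units northwest of E: delta (east=-2, north=+2); D at (east=-9, north=-3).
  C is 6 units southwest of D: delta (east=-6, north=-6); C at (east=-15, north=-9).
  B is 5 units south of C: delta (east=+0, north=-5); B at (east=-15, north=-14).
  A is 5 units southwest of B: delta (east=-5, north=-5); A at (east=-20, north=-19).
Therefore A relative to G: (east=-20, north=-19).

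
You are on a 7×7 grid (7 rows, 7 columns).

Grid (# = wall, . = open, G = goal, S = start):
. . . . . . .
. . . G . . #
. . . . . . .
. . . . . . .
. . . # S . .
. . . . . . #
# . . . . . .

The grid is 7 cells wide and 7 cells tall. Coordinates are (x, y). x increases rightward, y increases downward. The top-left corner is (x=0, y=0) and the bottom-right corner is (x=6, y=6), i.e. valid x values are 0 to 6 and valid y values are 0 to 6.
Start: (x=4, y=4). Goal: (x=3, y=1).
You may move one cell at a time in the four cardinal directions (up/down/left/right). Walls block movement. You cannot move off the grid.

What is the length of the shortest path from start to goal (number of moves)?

BFS from (x=4, y=4) until reaching (x=3, y=1):
  Distance 0: (x=4, y=4)
  Distance 1: (x=4, y=3), (x=5, y=4), (x=4, y=5)
  Distance 2: (x=4, y=2), (x=3, y=3), (x=5, y=3), (x=6, y=4), (x=3, y=5), (x=5, y=5), (x=4, y=6)
  Distance 3: (x=4, y=1), (x=3, y=2), (x=5, y=2), (x=2, y=3), (x=6, y=3), (x=2, y=5), (x=3, y=6), (x=5, y=6)
  Distance 4: (x=4, y=0), (x=3, y=1), (x=5, y=1), (x=2, y=2), (x=6, y=2), (x=1, y=3), (x=2, y=4), (x=1, y=5), (x=2, y=6), (x=6, y=6)  <- goal reached here
One shortest path (4 moves): (x=4, y=4) -> (x=4, y=3) -> (x=3, y=3) -> (x=3, y=2) -> (x=3, y=1)

Answer: Shortest path length: 4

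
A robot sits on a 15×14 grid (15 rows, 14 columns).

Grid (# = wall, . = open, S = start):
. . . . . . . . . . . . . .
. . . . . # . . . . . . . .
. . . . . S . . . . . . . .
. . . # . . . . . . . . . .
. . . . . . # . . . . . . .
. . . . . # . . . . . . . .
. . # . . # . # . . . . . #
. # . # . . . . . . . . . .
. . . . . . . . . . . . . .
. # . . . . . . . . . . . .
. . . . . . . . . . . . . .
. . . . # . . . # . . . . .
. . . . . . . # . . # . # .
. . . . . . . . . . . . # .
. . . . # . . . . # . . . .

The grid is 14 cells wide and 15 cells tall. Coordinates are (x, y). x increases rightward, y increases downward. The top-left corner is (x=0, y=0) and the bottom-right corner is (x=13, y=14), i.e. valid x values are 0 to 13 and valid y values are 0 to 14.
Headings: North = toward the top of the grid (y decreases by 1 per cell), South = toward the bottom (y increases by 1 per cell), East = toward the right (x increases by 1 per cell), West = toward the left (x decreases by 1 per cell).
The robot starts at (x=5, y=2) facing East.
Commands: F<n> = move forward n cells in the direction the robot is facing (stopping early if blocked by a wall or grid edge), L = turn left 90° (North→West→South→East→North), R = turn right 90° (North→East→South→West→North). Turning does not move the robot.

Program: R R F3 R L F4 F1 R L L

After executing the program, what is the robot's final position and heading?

Answer: Final position: (x=0, y=2), facing South

Derivation:
Start: (x=5, y=2), facing East
  R: turn right, now facing South
  R: turn right, now facing West
  F3: move forward 3, now at (x=2, y=2)
  R: turn right, now facing North
  L: turn left, now facing West
  F4: move forward 2/4 (blocked), now at (x=0, y=2)
  F1: move forward 0/1 (blocked), now at (x=0, y=2)
  R: turn right, now facing North
  L: turn left, now facing West
  L: turn left, now facing South
Final: (x=0, y=2), facing South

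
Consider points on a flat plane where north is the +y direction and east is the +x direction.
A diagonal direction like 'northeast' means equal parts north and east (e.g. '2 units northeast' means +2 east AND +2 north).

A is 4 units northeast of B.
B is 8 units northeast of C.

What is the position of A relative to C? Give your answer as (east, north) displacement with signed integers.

Place C at the origin (east=0, north=0).
  B is 8 units northeast of C: delta (east=+8, north=+8); B at (east=8, north=8).
  A is 4 units northeast of B: delta (east=+4, north=+4); A at (east=12, north=12).
Therefore A relative to C: (east=12, north=12).

Answer: A is at (east=12, north=12) relative to C.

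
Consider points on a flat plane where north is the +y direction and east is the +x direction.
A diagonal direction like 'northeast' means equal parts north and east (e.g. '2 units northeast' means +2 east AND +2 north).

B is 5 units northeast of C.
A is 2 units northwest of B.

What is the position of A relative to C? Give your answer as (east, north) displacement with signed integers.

Answer: A is at (east=3, north=7) relative to C.

Derivation:
Place C at the origin (east=0, north=0).
  B is 5 units northeast of C: delta (east=+5, north=+5); B at (east=5, north=5).
  A is 2 units northwest of B: delta (east=-2, north=+2); A at (east=3, north=7).
Therefore A relative to C: (east=3, north=7).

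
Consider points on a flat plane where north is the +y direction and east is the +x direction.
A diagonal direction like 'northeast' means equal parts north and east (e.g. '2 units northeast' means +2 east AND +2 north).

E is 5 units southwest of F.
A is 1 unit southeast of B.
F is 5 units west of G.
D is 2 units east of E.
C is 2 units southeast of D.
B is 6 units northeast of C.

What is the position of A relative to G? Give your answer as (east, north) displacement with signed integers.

Place G at the origin (east=0, north=0).
  F is 5 units west of G: delta (east=-5, north=+0); F at (east=-5, north=0).
  E is 5 units southwest of F: delta (east=-5, north=-5); E at (east=-10, north=-5).
  D is 2 units east of E: delta (east=+2, north=+0); D at (east=-8, north=-5).
  C is 2 units southeast of D: delta (east=+2, north=-2); C at (east=-6, north=-7).
  B is 6 units northeast of C: delta (east=+6, north=+6); B at (east=0, north=-1).
  A is 1 unit southeast of B: delta (east=+1, north=-1); A at (east=1, north=-2).
Therefore A relative to G: (east=1, north=-2).

Answer: A is at (east=1, north=-2) relative to G.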